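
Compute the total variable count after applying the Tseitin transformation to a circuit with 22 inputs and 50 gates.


The Tseitin transformation introduces one auxiliary variable per gate.
Total variables = inputs + gates = 22 + 50 = 72.

72


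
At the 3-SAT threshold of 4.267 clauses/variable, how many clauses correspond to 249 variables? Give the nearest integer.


The 3-SAT phase transition occurs at approximately 4.267 clauses per variable.
m = 4.267 * 249 = 1062.483.
Rounded to nearest integer: 1062.

1062


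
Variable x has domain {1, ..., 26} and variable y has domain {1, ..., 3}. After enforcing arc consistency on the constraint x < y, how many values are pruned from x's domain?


For the constraint x < y, x needs a supporting value in y's domain.
x can be at most 2 (one less than y's maximum).
Valid x values from domain: 2 out of 26.
Pruned = 26 - 2 = 24.

24


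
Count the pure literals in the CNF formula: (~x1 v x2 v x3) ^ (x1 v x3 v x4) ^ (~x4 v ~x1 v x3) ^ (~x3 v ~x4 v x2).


A pure literal appears in only one polarity across all clauses.
Pure literals: x2 (positive only).
Count = 1.

1


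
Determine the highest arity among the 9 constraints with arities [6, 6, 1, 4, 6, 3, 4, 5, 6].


The arities are: 6, 6, 1, 4, 6, 3, 4, 5, 6.
Scan for the maximum value.
Maximum arity = 6.

6


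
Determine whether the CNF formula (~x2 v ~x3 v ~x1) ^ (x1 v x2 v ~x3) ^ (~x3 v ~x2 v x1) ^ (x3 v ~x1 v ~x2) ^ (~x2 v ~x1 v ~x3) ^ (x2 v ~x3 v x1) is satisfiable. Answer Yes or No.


Check all 8 possible truth assignments.
Number of satisfying assignments found: 4.
The formula is satisfiable.

Yes


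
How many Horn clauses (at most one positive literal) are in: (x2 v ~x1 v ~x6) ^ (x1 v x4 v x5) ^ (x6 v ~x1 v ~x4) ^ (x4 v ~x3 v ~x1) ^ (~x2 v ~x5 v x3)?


A Horn clause has at most one positive literal.
Clause 1: 1 positive lit(s) -> Horn
Clause 2: 3 positive lit(s) -> not Horn
Clause 3: 1 positive lit(s) -> Horn
Clause 4: 1 positive lit(s) -> Horn
Clause 5: 1 positive lit(s) -> Horn
Total Horn clauses = 4.

4


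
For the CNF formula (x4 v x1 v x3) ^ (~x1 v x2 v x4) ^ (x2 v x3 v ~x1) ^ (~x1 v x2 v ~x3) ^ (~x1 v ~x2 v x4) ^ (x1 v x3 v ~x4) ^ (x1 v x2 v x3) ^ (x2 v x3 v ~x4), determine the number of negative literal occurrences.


Scan each clause for negated literals.
Clause 1: 0 negative; Clause 2: 1 negative; Clause 3: 1 negative; Clause 4: 2 negative; Clause 5: 2 negative; Clause 6: 1 negative; Clause 7: 0 negative; Clause 8: 1 negative.
Total negative literal occurrences = 8.

8


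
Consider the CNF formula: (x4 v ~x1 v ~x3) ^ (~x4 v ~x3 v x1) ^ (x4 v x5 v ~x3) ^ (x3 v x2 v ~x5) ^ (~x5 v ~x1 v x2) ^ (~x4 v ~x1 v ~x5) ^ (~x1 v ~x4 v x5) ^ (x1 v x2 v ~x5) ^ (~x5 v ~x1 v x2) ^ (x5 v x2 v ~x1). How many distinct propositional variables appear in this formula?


Identify each distinct variable in the formula.
Variables found: x1, x2, x3, x4, x5.
Total distinct variables = 5.

5


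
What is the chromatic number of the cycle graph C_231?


An odd cycle cannot be 2-colored: alternating two colors around the cycle returns to the start with a conflict.
Since 231 is odd, three colors are required (and three suffice).
Chromatic number = 3.

3


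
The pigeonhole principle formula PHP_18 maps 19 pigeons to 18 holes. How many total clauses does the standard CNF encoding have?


The PHP encoding has two parts:
1) At-least-one-hole clauses: 19 (one per pigeon, each with 18 literals).
2) At-most-one-pigeon-per-hole clauses: 18 holes * C(19,2) = 18 * 171 = 3078.
Total clauses = 19 + 3078 = 3097.

3097


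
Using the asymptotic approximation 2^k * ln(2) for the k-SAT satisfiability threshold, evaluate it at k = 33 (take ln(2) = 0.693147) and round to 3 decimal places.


Using the asymptotic formula: threshold ~ 2^k * ln(2).
2^33 = 8589934592.
8589934592 * 0.693147 = 5954087392.641.

5954087392.641


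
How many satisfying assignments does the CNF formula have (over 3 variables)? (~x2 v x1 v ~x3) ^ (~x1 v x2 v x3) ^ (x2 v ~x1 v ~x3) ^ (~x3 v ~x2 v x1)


Enumerate all 8 truth assignments over 3 variables.
Test each against every clause.
Satisfying assignments found: 5.

5


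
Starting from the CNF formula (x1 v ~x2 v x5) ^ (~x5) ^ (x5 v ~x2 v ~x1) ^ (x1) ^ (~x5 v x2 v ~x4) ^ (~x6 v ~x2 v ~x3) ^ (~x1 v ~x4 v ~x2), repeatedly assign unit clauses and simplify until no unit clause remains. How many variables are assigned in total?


Unit propagation repeatedly assigns the literal in any unit clause, then simplifies.
Assignments in order: x5 = F, x1 = T, x2 = F.
No further unit clauses remain.
Total variables assigned = 3.

3


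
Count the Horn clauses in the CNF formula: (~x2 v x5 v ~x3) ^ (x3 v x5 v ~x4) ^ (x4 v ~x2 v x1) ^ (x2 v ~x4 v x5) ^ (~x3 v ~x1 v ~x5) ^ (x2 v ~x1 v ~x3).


A Horn clause has at most one positive literal.
Clause 1: 1 positive lit(s) -> Horn
Clause 2: 2 positive lit(s) -> not Horn
Clause 3: 2 positive lit(s) -> not Horn
Clause 4: 2 positive lit(s) -> not Horn
Clause 5: 0 positive lit(s) -> Horn
Clause 6: 1 positive lit(s) -> Horn
Total Horn clauses = 3.

3


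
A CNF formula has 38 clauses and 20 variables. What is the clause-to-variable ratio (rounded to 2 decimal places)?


Clause-to-variable ratio = clauses / variables.
38 / 20 = 1.9.

1.9


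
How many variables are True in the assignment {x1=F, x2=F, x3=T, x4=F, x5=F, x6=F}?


The weight is the number of variables assigned True.
True variables: x3.
Weight = 1.

1


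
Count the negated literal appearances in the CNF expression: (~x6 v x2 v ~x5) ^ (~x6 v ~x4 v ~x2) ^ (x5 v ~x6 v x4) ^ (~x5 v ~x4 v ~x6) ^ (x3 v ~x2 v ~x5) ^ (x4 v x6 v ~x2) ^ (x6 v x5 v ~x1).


Scan each clause for negated literals.
Clause 1: 2 negative; Clause 2: 3 negative; Clause 3: 1 negative; Clause 4: 3 negative; Clause 5: 2 negative; Clause 6: 1 negative; Clause 7: 1 negative.
Total negative literal occurrences = 13.

13


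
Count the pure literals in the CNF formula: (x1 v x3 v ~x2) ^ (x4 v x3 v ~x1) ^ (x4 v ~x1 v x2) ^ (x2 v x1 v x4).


A pure literal appears in only one polarity across all clauses.
Pure literals: x3 (positive only), x4 (positive only).
Count = 2.

2


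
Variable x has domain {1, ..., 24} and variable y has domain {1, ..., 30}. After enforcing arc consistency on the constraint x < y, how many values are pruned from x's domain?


For the constraint x < y, x needs a supporting value in y's domain.
x can be at most 29 (one less than y's maximum).
Valid x values from domain: 24 out of 24.
Pruned = 24 - 24 = 0.

0


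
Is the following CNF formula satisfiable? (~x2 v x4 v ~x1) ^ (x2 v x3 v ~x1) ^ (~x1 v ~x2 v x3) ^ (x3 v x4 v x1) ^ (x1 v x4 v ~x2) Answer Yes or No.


Check all 16 possible truth assignments.
Number of satisfying assignments found: 8.
The formula is satisfiable.

Yes


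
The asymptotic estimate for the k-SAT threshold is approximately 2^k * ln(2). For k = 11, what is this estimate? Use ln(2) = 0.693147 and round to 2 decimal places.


Using the asymptotic formula: threshold ~ 2^k * ln(2).
2^11 = 2048.
2048 * 0.693147 = 1419.57.

1419.57


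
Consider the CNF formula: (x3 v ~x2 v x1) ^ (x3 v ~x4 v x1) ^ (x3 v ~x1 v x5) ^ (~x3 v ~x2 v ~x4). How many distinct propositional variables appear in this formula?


Identify each distinct variable in the formula.
Variables found: x1, x2, x3, x4, x5.
Total distinct variables = 5.

5


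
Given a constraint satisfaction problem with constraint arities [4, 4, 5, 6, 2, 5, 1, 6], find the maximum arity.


The arities are: 4, 4, 5, 6, 2, 5, 1, 6.
Scan for the maximum value.
Maximum arity = 6.

6


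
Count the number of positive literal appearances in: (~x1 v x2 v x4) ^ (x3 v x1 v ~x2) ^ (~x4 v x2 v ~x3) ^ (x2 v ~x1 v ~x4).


Scan each clause for unnegated literals.
Clause 1: 2 positive; Clause 2: 2 positive; Clause 3: 1 positive; Clause 4: 1 positive.
Total positive literal occurrences = 6.

6


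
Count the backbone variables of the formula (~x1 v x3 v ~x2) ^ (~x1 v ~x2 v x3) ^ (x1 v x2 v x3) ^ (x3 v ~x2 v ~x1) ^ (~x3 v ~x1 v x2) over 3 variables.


Find all satisfying assignments: 5 model(s).
Check which variables have the same value in every model.
No variable is fixed across all models.
Backbone size = 0.

0


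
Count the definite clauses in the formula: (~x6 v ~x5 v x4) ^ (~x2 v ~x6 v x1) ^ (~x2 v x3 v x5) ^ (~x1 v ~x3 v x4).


A definite clause has exactly one positive literal.
Clause 1: 1 positive -> definite
Clause 2: 1 positive -> definite
Clause 3: 2 positive -> not definite
Clause 4: 1 positive -> definite
Definite clause count = 3.

3


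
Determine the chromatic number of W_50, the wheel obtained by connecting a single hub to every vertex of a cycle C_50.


W_50 consists of the cycle C_50 together with a hub vertex adjacent to every cycle vertex.
The cycle C_50 needs 2 colors (even cycle -> 2).
The hub is adjacent to every cycle vertex, so it must receive a new color distinct from all of them.
Chromatic number = 2 + 1 = 3.

3


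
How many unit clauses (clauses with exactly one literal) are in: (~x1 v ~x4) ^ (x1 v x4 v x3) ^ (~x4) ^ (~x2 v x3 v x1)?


A unit clause contains exactly one literal.
Unit clauses found: (~x4).
Count = 1.

1


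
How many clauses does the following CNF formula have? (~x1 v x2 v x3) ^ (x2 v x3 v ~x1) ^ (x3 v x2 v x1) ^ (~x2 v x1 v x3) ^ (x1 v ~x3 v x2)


Each group enclosed in parentheses joined by ^ is one clause.
Counting the conjuncts: 5 clauses.

5


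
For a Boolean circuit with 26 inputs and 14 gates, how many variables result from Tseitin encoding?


The Tseitin transformation introduces one auxiliary variable per gate.
Total variables = inputs + gates = 26 + 14 = 40.

40


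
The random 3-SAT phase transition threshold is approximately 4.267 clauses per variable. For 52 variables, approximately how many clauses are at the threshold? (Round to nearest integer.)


The 3-SAT phase transition occurs at approximately 4.267 clauses per variable.
m = 4.267 * 52 = 221.884.
Rounded to nearest integer: 222.

222


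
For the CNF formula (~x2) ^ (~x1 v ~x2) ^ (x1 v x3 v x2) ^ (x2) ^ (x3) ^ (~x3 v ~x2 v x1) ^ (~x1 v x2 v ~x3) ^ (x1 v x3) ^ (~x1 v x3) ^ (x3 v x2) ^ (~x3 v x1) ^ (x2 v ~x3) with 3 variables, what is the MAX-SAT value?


Enumerate all 8 truth assignments.
For each, count how many of the 12 clauses are satisfied.
The formula is not fully satisfiable, so the maximum is below 12.
Maximum simultaneously satisfiable clauses = 10.

10


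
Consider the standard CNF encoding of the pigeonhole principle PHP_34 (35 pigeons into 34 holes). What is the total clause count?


The PHP encoding has two parts:
1) At-least-one-hole clauses: 35 (one per pigeon, each with 34 literals).
2) At-most-one-pigeon-per-hole clauses: 34 holes * C(35,2) = 34 * 595 = 20230.
Total clauses = 35 + 20230 = 20265.

20265


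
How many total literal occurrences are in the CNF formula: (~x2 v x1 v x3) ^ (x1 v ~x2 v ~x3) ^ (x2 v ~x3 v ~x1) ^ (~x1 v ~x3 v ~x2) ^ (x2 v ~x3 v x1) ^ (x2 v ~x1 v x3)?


Clause lengths: 3, 3, 3, 3, 3, 3.
Sum = 3 + 3 + 3 + 3 + 3 + 3 = 18.

18


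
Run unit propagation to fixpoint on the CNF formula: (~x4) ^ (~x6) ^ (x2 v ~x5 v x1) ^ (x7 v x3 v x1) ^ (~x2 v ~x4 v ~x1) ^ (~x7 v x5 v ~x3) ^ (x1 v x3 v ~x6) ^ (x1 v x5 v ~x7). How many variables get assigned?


Unit propagation repeatedly assigns the literal in any unit clause, then simplifies.
Assignments in order: x4 = F, x6 = F.
No further unit clauses remain.
Total variables assigned = 2.

2


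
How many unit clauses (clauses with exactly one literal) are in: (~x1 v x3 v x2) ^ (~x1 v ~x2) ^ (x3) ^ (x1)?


A unit clause contains exactly one literal.
Unit clauses found: (x3), (x1).
Count = 2.

2


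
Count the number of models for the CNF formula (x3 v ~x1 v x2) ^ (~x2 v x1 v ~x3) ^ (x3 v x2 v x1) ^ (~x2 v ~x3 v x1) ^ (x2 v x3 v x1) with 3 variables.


Enumerate all 8 truth assignments over 3 variables.
Test each against every clause.
Satisfying assignments found: 5.

5


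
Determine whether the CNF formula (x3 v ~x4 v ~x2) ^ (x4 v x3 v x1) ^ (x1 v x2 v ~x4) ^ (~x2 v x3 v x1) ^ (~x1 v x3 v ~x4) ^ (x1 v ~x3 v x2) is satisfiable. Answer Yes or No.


Check all 16 possible truth assignments.
Number of satisfying assignments found: 8.
The formula is satisfiable.

Yes


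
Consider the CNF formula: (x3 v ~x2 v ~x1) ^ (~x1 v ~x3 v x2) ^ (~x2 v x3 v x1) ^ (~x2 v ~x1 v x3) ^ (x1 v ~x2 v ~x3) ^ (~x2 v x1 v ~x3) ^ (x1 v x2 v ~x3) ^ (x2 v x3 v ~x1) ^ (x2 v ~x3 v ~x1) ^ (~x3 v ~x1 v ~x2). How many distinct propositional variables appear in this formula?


Identify each distinct variable in the formula.
Variables found: x1, x2, x3.
Total distinct variables = 3.

3


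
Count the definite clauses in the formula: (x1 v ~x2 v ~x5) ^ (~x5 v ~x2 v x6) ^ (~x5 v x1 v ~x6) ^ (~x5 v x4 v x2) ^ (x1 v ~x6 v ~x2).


A definite clause has exactly one positive literal.
Clause 1: 1 positive -> definite
Clause 2: 1 positive -> definite
Clause 3: 1 positive -> definite
Clause 4: 2 positive -> not definite
Clause 5: 1 positive -> definite
Definite clause count = 4.

4


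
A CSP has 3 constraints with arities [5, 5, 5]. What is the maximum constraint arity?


The arities are: 5, 5, 5.
Scan for the maximum value.
Maximum arity = 5.

5


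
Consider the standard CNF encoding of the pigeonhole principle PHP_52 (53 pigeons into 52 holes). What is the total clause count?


The PHP encoding has two parts:
1) At-least-one-hole clauses: 53 (one per pigeon, each with 52 literals).
2) At-most-one-pigeon-per-hole clauses: 52 holes * C(53,2) = 52 * 1378 = 71656.
Total clauses = 53 + 71656 = 71709.

71709


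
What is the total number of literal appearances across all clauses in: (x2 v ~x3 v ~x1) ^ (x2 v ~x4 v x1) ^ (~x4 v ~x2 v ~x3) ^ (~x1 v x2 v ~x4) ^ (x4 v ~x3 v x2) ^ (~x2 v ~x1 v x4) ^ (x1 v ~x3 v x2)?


Clause lengths: 3, 3, 3, 3, 3, 3, 3.
Sum = 3 + 3 + 3 + 3 + 3 + 3 + 3 = 21.

21


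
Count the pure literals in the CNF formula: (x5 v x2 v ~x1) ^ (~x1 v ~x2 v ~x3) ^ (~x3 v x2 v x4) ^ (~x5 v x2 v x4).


A pure literal appears in only one polarity across all clauses.
Pure literals: x1 (negative only), x3 (negative only), x4 (positive only).
Count = 3.

3


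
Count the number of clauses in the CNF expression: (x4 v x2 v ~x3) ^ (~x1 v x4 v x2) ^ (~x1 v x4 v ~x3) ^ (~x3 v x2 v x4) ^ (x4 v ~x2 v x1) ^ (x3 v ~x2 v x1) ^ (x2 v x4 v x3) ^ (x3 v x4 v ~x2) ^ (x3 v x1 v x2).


Each group enclosed in parentheses joined by ^ is one clause.
Counting the conjuncts: 9 clauses.

9


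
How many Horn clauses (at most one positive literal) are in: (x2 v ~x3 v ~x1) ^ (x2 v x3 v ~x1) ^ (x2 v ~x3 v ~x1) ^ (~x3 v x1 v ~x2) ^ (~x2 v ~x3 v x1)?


A Horn clause has at most one positive literal.
Clause 1: 1 positive lit(s) -> Horn
Clause 2: 2 positive lit(s) -> not Horn
Clause 3: 1 positive lit(s) -> Horn
Clause 4: 1 positive lit(s) -> Horn
Clause 5: 1 positive lit(s) -> Horn
Total Horn clauses = 4.

4


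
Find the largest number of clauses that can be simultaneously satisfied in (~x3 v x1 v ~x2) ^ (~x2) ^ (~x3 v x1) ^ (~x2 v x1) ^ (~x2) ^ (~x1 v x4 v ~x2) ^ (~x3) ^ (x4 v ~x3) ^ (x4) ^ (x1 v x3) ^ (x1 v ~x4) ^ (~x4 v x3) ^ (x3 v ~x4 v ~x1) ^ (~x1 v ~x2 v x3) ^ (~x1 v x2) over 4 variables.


Enumerate all 16 truth assignments.
For each, count how many of the 15 clauses are satisfied.
The formula is not fully satisfiable, so the maximum is below 15.
Maximum simultaneously satisfiable clauses = 13.

13


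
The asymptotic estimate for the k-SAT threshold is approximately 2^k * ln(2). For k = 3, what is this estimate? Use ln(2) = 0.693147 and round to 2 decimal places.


Using the asymptotic formula: threshold ~ 2^k * ln(2).
2^3 = 8.
8 * 0.693147 = 5.55.

5.55


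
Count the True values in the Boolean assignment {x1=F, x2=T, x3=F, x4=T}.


The weight is the number of variables assigned True.
True variables: x2, x4.
Weight = 2.

2


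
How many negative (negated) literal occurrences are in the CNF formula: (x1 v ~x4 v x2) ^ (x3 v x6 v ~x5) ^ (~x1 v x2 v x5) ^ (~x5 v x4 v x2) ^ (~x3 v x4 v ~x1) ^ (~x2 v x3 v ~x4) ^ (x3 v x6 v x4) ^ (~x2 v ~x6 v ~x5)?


Scan each clause for negated literals.
Clause 1: 1 negative; Clause 2: 1 negative; Clause 3: 1 negative; Clause 4: 1 negative; Clause 5: 2 negative; Clause 6: 2 negative; Clause 7: 0 negative; Clause 8: 3 negative.
Total negative literal occurrences = 11.

11


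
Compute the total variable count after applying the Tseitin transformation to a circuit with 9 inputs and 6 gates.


The Tseitin transformation introduces one auxiliary variable per gate.
Total variables = inputs + gates = 9 + 6 = 15.

15


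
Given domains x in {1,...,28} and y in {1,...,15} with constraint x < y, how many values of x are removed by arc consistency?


For the constraint x < y, x needs a supporting value in y's domain.
x can be at most 14 (one less than y's maximum).
Valid x values from domain: 14 out of 28.
Pruned = 28 - 14 = 14.

14


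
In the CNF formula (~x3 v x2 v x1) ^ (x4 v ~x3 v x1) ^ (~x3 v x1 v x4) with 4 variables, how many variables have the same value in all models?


Find all satisfying assignments: 13 model(s).
Check which variables have the same value in every model.
No variable is fixed across all models.
Backbone size = 0.

0


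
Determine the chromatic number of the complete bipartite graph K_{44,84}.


K_{44,84} is bipartite by definition: the two parts are independent sets, with every edge crossing between them.
Color all vertices in one part with color 1 and all vertices in the other part with color 2.
Since the graph has at least one edge, one color does not suffice.
Chromatic number = 2.

2


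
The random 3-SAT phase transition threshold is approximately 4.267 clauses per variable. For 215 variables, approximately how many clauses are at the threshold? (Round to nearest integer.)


The 3-SAT phase transition occurs at approximately 4.267 clauses per variable.
m = 4.267 * 215 = 917.405.
Rounded to nearest integer: 917.

917


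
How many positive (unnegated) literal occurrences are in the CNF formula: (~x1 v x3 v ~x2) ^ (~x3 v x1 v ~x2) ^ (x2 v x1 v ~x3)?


Scan each clause for unnegated literals.
Clause 1: 1 positive; Clause 2: 1 positive; Clause 3: 2 positive.
Total positive literal occurrences = 4.

4


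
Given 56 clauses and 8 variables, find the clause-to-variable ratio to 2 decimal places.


Clause-to-variable ratio = clauses / variables.
56 / 8 = 7.0.

7.0


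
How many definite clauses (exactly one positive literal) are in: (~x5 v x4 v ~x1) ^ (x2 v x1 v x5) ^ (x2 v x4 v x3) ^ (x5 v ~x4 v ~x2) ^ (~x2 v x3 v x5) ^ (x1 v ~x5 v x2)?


A definite clause has exactly one positive literal.
Clause 1: 1 positive -> definite
Clause 2: 3 positive -> not definite
Clause 3: 3 positive -> not definite
Clause 4: 1 positive -> definite
Clause 5: 2 positive -> not definite
Clause 6: 2 positive -> not definite
Definite clause count = 2.

2


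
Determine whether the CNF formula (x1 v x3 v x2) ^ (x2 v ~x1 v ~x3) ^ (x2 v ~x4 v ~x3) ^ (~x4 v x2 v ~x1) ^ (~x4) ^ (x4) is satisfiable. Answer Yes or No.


Check all 16 possible truth assignments.
Number of satisfying assignments found: 0.
The formula is unsatisfiable.

No


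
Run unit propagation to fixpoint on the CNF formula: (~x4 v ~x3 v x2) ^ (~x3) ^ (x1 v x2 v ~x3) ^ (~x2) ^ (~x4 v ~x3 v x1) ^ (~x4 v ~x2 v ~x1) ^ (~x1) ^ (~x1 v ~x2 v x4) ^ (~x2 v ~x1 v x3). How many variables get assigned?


Unit propagation repeatedly assigns the literal in any unit clause, then simplifies.
Assignments in order: x3 = F, x2 = F, x1 = F.
No further unit clauses remain.
Total variables assigned = 3.

3


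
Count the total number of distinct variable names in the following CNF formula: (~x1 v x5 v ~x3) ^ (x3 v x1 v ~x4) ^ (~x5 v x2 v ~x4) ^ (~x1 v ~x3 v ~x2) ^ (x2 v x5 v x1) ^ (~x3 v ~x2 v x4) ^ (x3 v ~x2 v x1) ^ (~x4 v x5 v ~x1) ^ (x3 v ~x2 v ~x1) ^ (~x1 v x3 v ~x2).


Identify each distinct variable in the formula.
Variables found: x1, x2, x3, x4, x5.
Total distinct variables = 5.

5


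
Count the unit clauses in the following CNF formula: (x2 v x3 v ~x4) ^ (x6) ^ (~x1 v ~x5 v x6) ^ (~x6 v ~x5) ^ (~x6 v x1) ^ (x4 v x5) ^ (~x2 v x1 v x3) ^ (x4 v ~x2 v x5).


A unit clause contains exactly one literal.
Unit clauses found: (x6).
Count = 1.

1


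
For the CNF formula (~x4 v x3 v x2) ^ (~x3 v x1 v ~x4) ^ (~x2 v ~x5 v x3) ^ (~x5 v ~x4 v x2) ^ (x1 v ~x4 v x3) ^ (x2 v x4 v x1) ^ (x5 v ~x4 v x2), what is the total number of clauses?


Each group enclosed in parentheses joined by ^ is one clause.
Counting the conjuncts: 7 clauses.

7


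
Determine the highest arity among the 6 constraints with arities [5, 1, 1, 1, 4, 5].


The arities are: 5, 1, 1, 1, 4, 5.
Scan for the maximum value.
Maximum arity = 5.

5


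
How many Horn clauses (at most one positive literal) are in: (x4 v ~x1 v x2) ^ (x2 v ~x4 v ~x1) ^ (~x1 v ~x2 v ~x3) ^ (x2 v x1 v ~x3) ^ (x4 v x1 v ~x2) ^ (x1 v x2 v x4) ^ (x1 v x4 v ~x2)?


A Horn clause has at most one positive literal.
Clause 1: 2 positive lit(s) -> not Horn
Clause 2: 1 positive lit(s) -> Horn
Clause 3: 0 positive lit(s) -> Horn
Clause 4: 2 positive lit(s) -> not Horn
Clause 5: 2 positive lit(s) -> not Horn
Clause 6: 3 positive lit(s) -> not Horn
Clause 7: 2 positive lit(s) -> not Horn
Total Horn clauses = 2.

2


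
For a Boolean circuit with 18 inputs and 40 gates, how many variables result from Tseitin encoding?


The Tseitin transformation introduces one auxiliary variable per gate.
Total variables = inputs + gates = 18 + 40 = 58.

58


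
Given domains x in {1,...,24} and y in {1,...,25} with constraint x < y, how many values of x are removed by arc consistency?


For the constraint x < y, x needs a supporting value in y's domain.
x can be at most 24 (one less than y's maximum).
Valid x values from domain: 24 out of 24.
Pruned = 24 - 24 = 0.

0


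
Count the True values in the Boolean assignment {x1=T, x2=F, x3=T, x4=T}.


The weight is the number of variables assigned True.
True variables: x1, x3, x4.
Weight = 3.

3


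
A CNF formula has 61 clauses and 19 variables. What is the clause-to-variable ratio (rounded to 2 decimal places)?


Clause-to-variable ratio = clauses / variables.
61 / 19 = 3.21.

3.21


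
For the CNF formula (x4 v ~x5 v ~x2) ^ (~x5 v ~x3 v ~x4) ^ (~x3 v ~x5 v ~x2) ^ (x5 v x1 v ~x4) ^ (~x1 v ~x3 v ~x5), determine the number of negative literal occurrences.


Scan each clause for negated literals.
Clause 1: 2 negative; Clause 2: 3 negative; Clause 3: 3 negative; Clause 4: 1 negative; Clause 5: 3 negative.
Total negative literal occurrences = 12.

12


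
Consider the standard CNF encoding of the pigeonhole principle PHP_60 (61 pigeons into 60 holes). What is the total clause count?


The PHP encoding has two parts:
1) At-least-one-hole clauses: 61 (one per pigeon, each with 60 literals).
2) At-most-one-pigeon-per-hole clauses: 60 holes * C(61,2) = 60 * 1830 = 109800.
Total clauses = 61 + 109800 = 109861.

109861


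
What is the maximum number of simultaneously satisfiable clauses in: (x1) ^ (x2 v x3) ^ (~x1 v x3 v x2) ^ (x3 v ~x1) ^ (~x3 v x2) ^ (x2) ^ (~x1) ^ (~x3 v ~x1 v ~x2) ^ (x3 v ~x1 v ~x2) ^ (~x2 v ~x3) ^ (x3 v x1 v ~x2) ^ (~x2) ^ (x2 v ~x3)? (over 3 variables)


Enumerate all 8 truth assignments.
For each, count how many of the 13 clauses are satisfied.
The formula is not fully satisfiable, so the maximum is below 13.
Maximum simultaneously satisfiable clauses = 10.

10


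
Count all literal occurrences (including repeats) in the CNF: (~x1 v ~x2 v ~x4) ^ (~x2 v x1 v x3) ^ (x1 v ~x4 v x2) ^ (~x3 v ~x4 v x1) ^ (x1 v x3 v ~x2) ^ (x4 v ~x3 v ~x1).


Clause lengths: 3, 3, 3, 3, 3, 3.
Sum = 3 + 3 + 3 + 3 + 3 + 3 = 18.

18


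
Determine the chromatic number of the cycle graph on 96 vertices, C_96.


A cycle on an even number of vertices is bipartite: alternate two colors around the cycle.
Since 96 is even, two colors suffice, and at least two are needed because the graph has edges.
Chromatic number = 2.

2


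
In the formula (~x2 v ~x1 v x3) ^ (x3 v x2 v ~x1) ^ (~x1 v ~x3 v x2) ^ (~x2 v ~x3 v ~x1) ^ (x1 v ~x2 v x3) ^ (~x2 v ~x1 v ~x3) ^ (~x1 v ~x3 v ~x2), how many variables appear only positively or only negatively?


A pure literal appears in only one polarity across all clauses.
No pure literals found.
Count = 0.

0


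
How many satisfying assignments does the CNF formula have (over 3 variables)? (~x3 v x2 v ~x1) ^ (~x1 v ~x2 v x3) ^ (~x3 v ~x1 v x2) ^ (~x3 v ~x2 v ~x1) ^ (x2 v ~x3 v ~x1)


Enumerate all 8 truth assignments over 3 variables.
Test each against every clause.
Satisfying assignments found: 5.

5


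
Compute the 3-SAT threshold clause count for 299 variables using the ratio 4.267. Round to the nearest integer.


The 3-SAT phase transition occurs at approximately 4.267 clauses per variable.
m = 4.267 * 299 = 1275.833.
Rounded to nearest integer: 1276.

1276


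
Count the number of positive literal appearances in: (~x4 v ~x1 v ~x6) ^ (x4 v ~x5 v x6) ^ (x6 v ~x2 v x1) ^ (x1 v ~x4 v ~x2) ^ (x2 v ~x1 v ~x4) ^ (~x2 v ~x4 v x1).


Scan each clause for unnegated literals.
Clause 1: 0 positive; Clause 2: 2 positive; Clause 3: 2 positive; Clause 4: 1 positive; Clause 5: 1 positive; Clause 6: 1 positive.
Total positive literal occurrences = 7.

7


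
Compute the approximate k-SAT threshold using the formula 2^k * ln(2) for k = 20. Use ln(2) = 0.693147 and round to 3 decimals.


Using the asymptotic formula: threshold ~ 2^k * ln(2).
2^20 = 1048576.
1048576 * 0.693147 = 726817.309.

726817.309


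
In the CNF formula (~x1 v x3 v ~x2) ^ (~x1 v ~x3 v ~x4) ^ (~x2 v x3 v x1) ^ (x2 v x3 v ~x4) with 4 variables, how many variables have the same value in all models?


Find all satisfying assignments: 8 model(s).
Check which variables have the same value in every model.
No variable is fixed across all models.
Backbone size = 0.

0


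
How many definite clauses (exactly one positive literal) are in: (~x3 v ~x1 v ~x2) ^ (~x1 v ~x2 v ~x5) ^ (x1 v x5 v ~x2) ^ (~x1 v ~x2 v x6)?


A definite clause has exactly one positive literal.
Clause 1: 0 positive -> not definite
Clause 2: 0 positive -> not definite
Clause 3: 2 positive -> not definite
Clause 4: 1 positive -> definite
Definite clause count = 1.

1


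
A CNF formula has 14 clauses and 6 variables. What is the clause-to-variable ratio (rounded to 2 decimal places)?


Clause-to-variable ratio = clauses / variables.
14 / 6 = 2.33.

2.33


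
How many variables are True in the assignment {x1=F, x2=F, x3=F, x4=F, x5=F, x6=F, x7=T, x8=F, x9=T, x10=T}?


The weight is the number of variables assigned True.
True variables: x7, x9, x10.
Weight = 3.

3


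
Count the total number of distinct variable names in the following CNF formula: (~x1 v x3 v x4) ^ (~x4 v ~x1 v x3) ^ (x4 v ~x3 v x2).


Identify each distinct variable in the formula.
Variables found: x1, x2, x3, x4.
Total distinct variables = 4.

4


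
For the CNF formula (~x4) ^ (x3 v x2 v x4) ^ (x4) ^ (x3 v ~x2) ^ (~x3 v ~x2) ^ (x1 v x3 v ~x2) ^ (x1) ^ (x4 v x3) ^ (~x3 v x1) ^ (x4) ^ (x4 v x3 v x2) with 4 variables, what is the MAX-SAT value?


Enumerate all 16 truth assignments.
For each, count how many of the 11 clauses are satisfied.
The formula is not fully satisfiable, so the maximum is below 11.
Maximum simultaneously satisfiable clauses = 10.

10


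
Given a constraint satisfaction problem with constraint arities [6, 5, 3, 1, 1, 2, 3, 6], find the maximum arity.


The arities are: 6, 5, 3, 1, 1, 2, 3, 6.
Scan for the maximum value.
Maximum arity = 6.

6


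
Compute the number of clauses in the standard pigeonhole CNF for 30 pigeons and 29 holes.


The PHP encoding has two parts:
1) At-least-one-hole clauses: 30 (one per pigeon, each with 29 literals).
2) At-most-one-pigeon-per-hole clauses: 29 holes * C(30,2) = 29 * 435 = 12615.
Total clauses = 30 + 12615 = 12645.

12645


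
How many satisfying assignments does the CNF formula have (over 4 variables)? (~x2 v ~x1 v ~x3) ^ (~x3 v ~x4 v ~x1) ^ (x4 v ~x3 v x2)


Enumerate all 16 truth assignments over 4 variables.
Test each against every clause.
Satisfying assignments found: 11.

11


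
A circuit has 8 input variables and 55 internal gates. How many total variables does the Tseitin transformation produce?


The Tseitin transformation introduces one auxiliary variable per gate.
Total variables = inputs + gates = 8 + 55 = 63.

63


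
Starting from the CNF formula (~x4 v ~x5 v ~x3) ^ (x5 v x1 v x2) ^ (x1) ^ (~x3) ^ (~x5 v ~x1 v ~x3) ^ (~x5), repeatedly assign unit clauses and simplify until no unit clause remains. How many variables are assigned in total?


Unit propagation repeatedly assigns the literal in any unit clause, then simplifies.
Assignments in order: x1 = T, x3 = F, x5 = F.
No further unit clauses remain.
Total variables assigned = 3.

3


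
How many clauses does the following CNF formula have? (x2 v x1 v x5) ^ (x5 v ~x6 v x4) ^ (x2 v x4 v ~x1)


Each group enclosed in parentheses joined by ^ is one clause.
Counting the conjuncts: 3 clauses.

3


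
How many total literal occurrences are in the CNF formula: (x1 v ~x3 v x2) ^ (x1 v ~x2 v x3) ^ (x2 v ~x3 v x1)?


Clause lengths: 3, 3, 3.
Sum = 3 + 3 + 3 = 9.

9


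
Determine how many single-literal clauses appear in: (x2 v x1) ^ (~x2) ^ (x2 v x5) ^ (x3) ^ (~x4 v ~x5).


A unit clause contains exactly one literal.
Unit clauses found: (~x2), (x3).
Count = 2.

2


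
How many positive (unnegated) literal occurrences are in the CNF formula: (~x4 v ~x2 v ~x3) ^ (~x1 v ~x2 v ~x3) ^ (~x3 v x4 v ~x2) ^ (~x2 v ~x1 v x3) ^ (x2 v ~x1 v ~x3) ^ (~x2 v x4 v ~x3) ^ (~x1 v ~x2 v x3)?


Scan each clause for unnegated literals.
Clause 1: 0 positive; Clause 2: 0 positive; Clause 3: 1 positive; Clause 4: 1 positive; Clause 5: 1 positive; Clause 6: 1 positive; Clause 7: 1 positive.
Total positive literal occurrences = 5.

5


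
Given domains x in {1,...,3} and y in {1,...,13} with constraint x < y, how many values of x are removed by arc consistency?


For the constraint x < y, x needs a supporting value in y's domain.
x can be at most 12 (one less than y's maximum).
Valid x values from domain: 3 out of 3.
Pruned = 3 - 3 = 0.

0


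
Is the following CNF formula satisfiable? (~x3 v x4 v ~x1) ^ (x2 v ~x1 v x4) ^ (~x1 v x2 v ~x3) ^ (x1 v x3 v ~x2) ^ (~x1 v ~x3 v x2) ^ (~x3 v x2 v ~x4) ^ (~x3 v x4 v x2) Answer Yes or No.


Check all 16 possible truth assignments.
Number of satisfying assignments found: 8.
The formula is satisfiable.

Yes


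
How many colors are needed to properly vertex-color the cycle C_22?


A cycle on an even number of vertices is bipartite: alternate two colors around the cycle.
Since 22 is even, two colors suffice, and at least two are needed because the graph has edges.
Chromatic number = 2.

2


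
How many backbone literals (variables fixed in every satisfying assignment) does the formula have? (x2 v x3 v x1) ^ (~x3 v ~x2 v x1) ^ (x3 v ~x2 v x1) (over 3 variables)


Find all satisfying assignments: 5 model(s).
Check which variables have the same value in every model.
No variable is fixed across all models.
Backbone size = 0.

0


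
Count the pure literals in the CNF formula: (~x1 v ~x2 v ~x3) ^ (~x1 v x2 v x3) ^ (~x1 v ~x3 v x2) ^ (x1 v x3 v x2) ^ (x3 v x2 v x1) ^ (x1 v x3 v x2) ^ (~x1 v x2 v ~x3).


A pure literal appears in only one polarity across all clauses.
No pure literals found.
Count = 0.

0


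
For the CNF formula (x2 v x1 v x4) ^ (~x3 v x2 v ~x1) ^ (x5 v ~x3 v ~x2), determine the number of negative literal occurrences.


Scan each clause for negated literals.
Clause 1: 0 negative; Clause 2: 2 negative; Clause 3: 2 negative.
Total negative literal occurrences = 4.

4


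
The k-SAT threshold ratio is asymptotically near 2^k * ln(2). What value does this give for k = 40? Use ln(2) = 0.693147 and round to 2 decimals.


Using the asymptotic formula: threshold ~ 2^k * ln(2).
2^40 = 1099511627776.
1099511627776 * 0.693147 = 762123186258.05.

762123186258.05


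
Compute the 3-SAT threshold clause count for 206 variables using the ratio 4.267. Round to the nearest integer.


The 3-SAT phase transition occurs at approximately 4.267 clauses per variable.
m = 4.267 * 206 = 879.002.
Rounded to nearest integer: 879.

879


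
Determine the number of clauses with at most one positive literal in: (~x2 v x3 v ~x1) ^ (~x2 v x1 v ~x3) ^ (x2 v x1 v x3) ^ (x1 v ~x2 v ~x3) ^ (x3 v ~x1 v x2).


A Horn clause has at most one positive literal.
Clause 1: 1 positive lit(s) -> Horn
Clause 2: 1 positive lit(s) -> Horn
Clause 3: 3 positive lit(s) -> not Horn
Clause 4: 1 positive lit(s) -> Horn
Clause 5: 2 positive lit(s) -> not Horn
Total Horn clauses = 3.

3


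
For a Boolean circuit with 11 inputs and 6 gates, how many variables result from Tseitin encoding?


The Tseitin transformation introduces one auxiliary variable per gate.
Total variables = inputs + gates = 11 + 6 = 17.

17


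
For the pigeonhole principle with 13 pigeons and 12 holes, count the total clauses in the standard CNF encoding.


The PHP encoding has two parts:
1) At-least-one-hole clauses: 13 (one per pigeon, each with 12 literals).
2) At-most-one-pigeon-per-hole clauses: 12 holes * C(13,2) = 12 * 78 = 936.
Total clauses = 13 + 936 = 949.

949


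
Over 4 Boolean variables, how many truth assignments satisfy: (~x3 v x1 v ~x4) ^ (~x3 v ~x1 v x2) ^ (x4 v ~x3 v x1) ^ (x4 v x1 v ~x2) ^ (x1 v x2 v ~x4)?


Enumerate all 16 truth assignments over 4 variables.
Test each against every clause.
Satisfying assignments found: 8.

8


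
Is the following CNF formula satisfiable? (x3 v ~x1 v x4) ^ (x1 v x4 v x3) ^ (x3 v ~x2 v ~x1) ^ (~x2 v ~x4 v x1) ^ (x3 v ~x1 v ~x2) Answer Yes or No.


Check all 16 possible truth assignments.
Number of satisfying assignments found: 9.
The formula is satisfiable.

Yes


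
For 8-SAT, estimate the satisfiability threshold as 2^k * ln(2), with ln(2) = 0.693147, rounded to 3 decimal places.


Using the asymptotic formula: threshold ~ 2^k * ln(2).
2^8 = 256.
256 * 0.693147 = 177.446.

177.446


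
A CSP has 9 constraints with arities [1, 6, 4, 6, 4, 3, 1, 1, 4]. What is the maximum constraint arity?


The arities are: 1, 6, 4, 6, 4, 3, 1, 1, 4.
Scan for the maximum value.
Maximum arity = 6.

6


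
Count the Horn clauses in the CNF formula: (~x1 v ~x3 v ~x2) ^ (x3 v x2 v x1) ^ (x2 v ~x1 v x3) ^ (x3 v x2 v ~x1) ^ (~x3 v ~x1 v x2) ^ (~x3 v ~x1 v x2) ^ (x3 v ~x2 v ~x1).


A Horn clause has at most one positive literal.
Clause 1: 0 positive lit(s) -> Horn
Clause 2: 3 positive lit(s) -> not Horn
Clause 3: 2 positive lit(s) -> not Horn
Clause 4: 2 positive lit(s) -> not Horn
Clause 5: 1 positive lit(s) -> Horn
Clause 6: 1 positive lit(s) -> Horn
Clause 7: 1 positive lit(s) -> Horn
Total Horn clauses = 4.

4


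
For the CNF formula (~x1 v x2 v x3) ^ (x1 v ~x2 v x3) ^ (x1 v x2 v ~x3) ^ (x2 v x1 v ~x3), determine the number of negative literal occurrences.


Scan each clause for negated literals.
Clause 1: 1 negative; Clause 2: 1 negative; Clause 3: 1 negative; Clause 4: 1 negative.
Total negative literal occurrences = 4.

4


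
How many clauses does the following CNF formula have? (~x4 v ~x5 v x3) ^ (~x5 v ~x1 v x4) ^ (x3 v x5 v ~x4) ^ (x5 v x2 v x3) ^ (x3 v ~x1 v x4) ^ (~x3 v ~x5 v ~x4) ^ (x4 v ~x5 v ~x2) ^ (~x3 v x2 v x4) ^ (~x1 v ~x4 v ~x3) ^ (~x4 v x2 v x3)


Each group enclosed in parentheses joined by ^ is one clause.
Counting the conjuncts: 10 clauses.

10


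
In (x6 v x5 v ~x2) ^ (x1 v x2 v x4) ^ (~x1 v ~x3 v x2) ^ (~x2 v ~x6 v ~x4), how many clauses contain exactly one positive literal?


A definite clause has exactly one positive literal.
Clause 1: 2 positive -> not definite
Clause 2: 3 positive -> not definite
Clause 3: 1 positive -> definite
Clause 4: 0 positive -> not definite
Definite clause count = 1.

1


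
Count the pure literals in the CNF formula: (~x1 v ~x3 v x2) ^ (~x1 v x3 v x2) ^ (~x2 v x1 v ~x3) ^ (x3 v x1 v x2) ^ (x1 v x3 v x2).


A pure literal appears in only one polarity across all clauses.
No pure literals found.
Count = 0.

0


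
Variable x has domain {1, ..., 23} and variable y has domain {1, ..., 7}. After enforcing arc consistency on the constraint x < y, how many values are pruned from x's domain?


For the constraint x < y, x needs a supporting value in y's domain.
x can be at most 6 (one less than y's maximum).
Valid x values from domain: 6 out of 23.
Pruned = 23 - 6 = 17.

17


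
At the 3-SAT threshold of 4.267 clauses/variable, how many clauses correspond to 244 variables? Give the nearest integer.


The 3-SAT phase transition occurs at approximately 4.267 clauses per variable.
m = 4.267 * 244 = 1041.148.
Rounded to nearest integer: 1041.

1041


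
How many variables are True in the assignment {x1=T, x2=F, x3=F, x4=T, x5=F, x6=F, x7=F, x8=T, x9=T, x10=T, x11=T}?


The weight is the number of variables assigned True.
True variables: x1, x4, x8, x9, x10, x11.
Weight = 6.

6


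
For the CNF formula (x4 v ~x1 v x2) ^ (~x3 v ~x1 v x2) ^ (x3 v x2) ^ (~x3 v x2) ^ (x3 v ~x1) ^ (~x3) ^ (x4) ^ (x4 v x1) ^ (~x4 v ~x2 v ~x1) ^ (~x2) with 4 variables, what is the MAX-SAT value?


Enumerate all 16 truth assignments.
For each, count how many of the 10 clauses are satisfied.
The formula is not fully satisfiable, so the maximum is below 10.
Maximum simultaneously satisfiable clauses = 9.

9


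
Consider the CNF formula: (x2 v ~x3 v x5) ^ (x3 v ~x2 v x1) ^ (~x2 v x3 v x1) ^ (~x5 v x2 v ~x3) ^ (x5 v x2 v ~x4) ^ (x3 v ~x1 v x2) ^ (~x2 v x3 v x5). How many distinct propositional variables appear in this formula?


Identify each distinct variable in the formula.
Variables found: x1, x2, x3, x4, x5.
Total distinct variables = 5.

5


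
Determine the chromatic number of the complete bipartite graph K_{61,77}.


K_{61,77} is bipartite by definition: the two parts are independent sets, with every edge crossing between them.
Color all vertices in one part with color 1 and all vertices in the other part with color 2.
Since the graph has at least one edge, one color does not suffice.
Chromatic number = 2.

2


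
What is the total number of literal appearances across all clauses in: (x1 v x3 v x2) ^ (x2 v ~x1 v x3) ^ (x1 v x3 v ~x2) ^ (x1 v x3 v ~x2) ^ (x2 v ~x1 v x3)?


Clause lengths: 3, 3, 3, 3, 3.
Sum = 3 + 3 + 3 + 3 + 3 = 15.

15


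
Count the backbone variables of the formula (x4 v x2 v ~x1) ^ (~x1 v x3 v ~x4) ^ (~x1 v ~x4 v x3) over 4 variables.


Find all satisfying assignments: 12 model(s).
Check which variables have the same value in every model.
No variable is fixed across all models.
Backbone size = 0.

0


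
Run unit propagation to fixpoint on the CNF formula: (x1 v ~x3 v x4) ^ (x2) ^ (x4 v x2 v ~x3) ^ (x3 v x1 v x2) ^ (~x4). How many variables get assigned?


Unit propagation repeatedly assigns the literal in any unit clause, then simplifies.
Assignments in order: x2 = T, x4 = F.
No further unit clauses remain.
Total variables assigned = 2.

2


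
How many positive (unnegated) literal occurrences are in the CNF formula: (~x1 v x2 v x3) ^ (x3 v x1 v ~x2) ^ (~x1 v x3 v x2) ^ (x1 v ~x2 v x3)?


Scan each clause for unnegated literals.
Clause 1: 2 positive; Clause 2: 2 positive; Clause 3: 2 positive; Clause 4: 2 positive.
Total positive literal occurrences = 8.

8


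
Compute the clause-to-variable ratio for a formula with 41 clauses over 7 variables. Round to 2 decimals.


Clause-to-variable ratio = clauses / variables.
41 / 7 = 5.86.

5.86


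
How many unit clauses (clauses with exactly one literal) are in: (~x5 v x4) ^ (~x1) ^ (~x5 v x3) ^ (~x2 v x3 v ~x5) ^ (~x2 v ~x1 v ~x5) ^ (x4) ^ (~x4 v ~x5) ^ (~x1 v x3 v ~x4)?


A unit clause contains exactly one literal.
Unit clauses found: (~x1), (x4).
Count = 2.

2
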